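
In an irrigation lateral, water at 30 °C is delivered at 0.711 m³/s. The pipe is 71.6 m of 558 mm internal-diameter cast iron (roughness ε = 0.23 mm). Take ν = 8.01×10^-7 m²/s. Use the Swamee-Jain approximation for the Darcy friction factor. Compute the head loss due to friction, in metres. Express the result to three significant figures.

V = 4Q/(πD²) = 4·0.711/(π·0.558²) = 2.907 m/s
Re = VD/ν = 2.907·0.558/8.01×10^-7 = 2.03×10^6 → turbulent
ε/D = 0.23/558 = 4.12×10^-4
Swamee-Jain: f = 0.01637
h_f = f(L/D)V²/(2g) = 0.01637·(71.6/0.558)·2.907²/(2·9.81) = 0.9048 m

h_f ≈ 0.905 m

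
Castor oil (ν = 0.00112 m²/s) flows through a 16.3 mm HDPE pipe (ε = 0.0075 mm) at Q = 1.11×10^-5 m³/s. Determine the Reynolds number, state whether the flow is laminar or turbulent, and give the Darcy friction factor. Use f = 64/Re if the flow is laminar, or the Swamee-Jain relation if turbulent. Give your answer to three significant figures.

V = 4Q/(πD²) = 0.05319 m/s
Re = VD/ν = 0.05319·0.0163/0.00112 = 0.774
Re < 2300 → laminar → f = 64/Re = 82.67

Re ≈ 0.774; laminar; f = 64/Re ≈ 82.7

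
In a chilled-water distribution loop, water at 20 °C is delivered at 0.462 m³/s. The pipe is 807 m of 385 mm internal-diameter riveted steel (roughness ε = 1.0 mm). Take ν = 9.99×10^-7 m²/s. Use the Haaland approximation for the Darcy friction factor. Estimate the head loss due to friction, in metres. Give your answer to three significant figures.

h_f ≈ 42.5 m

V = 4Q/(πD²) = 4·0.462/(π·0.385²) = 3.969 m/s
Re = VD/ν = 3.969·0.385/9.99×10^-7 = 1.53×10^6 → turbulent
ε/D = 1.0/385 = 0.00260
Haaland: f = 0.02528
h_f = f(L/D)V²/(2g) = 0.02528·(807/0.385)·3.969²/(2·9.81) = 42.53 m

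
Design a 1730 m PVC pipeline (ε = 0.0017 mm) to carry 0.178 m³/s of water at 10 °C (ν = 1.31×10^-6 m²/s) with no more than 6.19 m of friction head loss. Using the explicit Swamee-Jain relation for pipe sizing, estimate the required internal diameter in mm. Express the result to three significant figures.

D ≈ 403 mm

Swamee-Jain (Type III): D = 0.66·[ε^1.25·(LQ²/(gh_f))^4.75 + ν·Q^9.4·(L/(gh_f))^5.2]^0.04
LQ²/(gh_f) = 0.9027; L/(gh_f) = 28.49
Term 1 = ε^1.25·(…)^4.75 = 3.77×10^-8; Term 2 = ν·Q^9.4·(…)^5.2 = 4.32×10^-6
D = 0.66·(3.77×10^-8 + 4.32×10^-6)^0.04 = 0.4028 m = 403 mm
Check: V = 1.40 m/s, Re = 4.29×10^5, f = 0.01352, h_f = 5.77 m ≈ 6.19 m ✓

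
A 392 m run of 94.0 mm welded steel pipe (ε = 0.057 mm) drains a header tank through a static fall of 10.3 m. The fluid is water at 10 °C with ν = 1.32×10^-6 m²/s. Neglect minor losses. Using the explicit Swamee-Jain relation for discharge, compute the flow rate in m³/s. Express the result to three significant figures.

Q ≈ 0.0107 m³/s

Swamee-Jain (Type II): Q = -0.965·√(gD⁵h_f/L)·ln[ε/(3.7D) + √(3.17ν²L/(gD³h_f))]
√(gD⁵h_f/L) = √(9.81·0.0940⁵·10.3/392) = 0.001375
ε/(3.7D) = 1.64×10^-4; √(3.17ν²L/(gD³h_f)) = 1.61×10^-4
Q = -0.965·0.001375·ln(3.245×10^-4) = 0.01066 m³/s
Check: V = 1.54 m/s, Re = 1.09×10^5, f = 0.02065, h_f = 10.4 m ≈ 10.3 m ✓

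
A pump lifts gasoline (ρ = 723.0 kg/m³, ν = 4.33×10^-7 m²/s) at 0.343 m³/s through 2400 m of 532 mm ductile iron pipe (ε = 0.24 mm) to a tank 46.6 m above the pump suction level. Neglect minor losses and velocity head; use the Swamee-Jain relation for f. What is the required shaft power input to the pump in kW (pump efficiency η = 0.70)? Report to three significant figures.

P_shaft ≈ 194 kW

V = 4Q/(πD²) = 1.543 m/s; Re = 1.90×10^6; ε/D = 4.51×10^-4; f = 0.01669
h_f = f(L/D)V²/2g = 9.137 m
Total head H = z + h_f = 46.6 + 9.137 = 55.74 m
P_hyd = ρgQH = 723.0·9.81·0.343·55.74 = 135.6 kW
P_shaft = P_hyd/η = 135.6/0.70 = 193.7 kW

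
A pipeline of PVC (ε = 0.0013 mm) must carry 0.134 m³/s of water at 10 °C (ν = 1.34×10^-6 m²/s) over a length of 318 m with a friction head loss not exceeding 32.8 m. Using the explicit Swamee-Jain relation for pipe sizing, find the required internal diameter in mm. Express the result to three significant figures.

D ≈ 180 mm

Swamee-Jain (Type III): D = 0.66·[ε^1.25·(LQ²/(gh_f))^4.75 + ν·Q^9.4·(L/(gh_f))^5.2]^0.04
LQ²/(gh_f) = 0.01775; L/(gh_f) = 0.9883
Term 1 = ε^1.25·(…)^4.75 = 2.12×10^-16; Term 2 = ν·Q^9.4·(…)^5.2 = 7.86×10^-15
D = 0.66·(2.12×10^-16 + 7.86×10^-15)^0.04 = 0.1802 m = 180 mm
Check: V = 5.25 m/s, Re = 7.06×10^5, f = 0.01246, h_f = 30.9 m ≈ 32.8 m ✓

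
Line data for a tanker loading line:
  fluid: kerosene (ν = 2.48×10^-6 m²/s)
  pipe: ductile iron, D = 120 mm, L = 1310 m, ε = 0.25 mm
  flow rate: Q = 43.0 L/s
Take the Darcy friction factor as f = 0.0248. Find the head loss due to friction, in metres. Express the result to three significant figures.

V = 4Q/(πD²) = 4·0.0430/(π·0.120²) = 3.802 m/s
h_f = f(L/D)V²/(2g) = 0.02480·(1310/0.120)·3.802²/(2·9.81) = 199.5 m

h_f ≈ 199 m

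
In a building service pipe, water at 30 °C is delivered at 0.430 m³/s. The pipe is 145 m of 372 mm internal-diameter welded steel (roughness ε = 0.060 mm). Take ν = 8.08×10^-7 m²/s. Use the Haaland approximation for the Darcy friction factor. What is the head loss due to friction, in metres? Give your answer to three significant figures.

V = 4Q/(πD²) = 4·0.430/(π·0.372²) = 3.956 m/s
Re = VD/ν = 3.956·0.372/8.08×10^-7 = 1.82×10^6 → turbulent
ε/D = 0.060/372 = 1.61×10^-4
Haaland: f = 0.01374
h_f = f(L/D)V²/(2g) = 0.01374·(145/0.372)·3.956²/(2·9.81) = 4.273 m

h_f ≈ 4.27 m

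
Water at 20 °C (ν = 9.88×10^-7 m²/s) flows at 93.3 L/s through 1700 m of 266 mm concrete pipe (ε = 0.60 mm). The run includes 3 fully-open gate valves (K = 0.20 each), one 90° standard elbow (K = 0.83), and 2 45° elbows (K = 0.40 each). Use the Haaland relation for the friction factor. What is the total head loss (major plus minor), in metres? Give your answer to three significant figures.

V = 4Q/(πD²) = 1.679 m/s; V²/2g = 0.1437 m
Re = 4.52×10^5, ε/D = 0.00226 → f = 0.02456 (Haaland)
Major: h_f = f(L/D)·V²/2g = 0.02456·6391·0.1437 = 22.55 m
Minor: ΣK = 2.23; h_m = ΣK·V²/2g = 0.3204 m
Total H_L = 22.55 + 0.3204 = 22.87 m

H_L ≈ 22.9 m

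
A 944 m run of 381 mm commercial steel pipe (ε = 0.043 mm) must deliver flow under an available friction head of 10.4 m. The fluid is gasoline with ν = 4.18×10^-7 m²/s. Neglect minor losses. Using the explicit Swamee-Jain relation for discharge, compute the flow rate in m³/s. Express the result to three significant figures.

Swamee-Jain (Type II): Q = -0.965·√(gD⁵h_f/L)·ln[ε/(3.7D) + √(3.17ν²L/(gD³h_f))]
√(gD⁵h_f/L) = √(9.81·0.381⁵·10.4/944) = 0.02946
ε/(3.7D) = 3.05×10^-5; √(3.17ν²L/(gD³h_f)) = 9.63×10^-6
Q = -0.965·0.02946·ln(4.013×10^-5) = 0.2878 m³/s
Check: V = 2.52 m/s, Re = 2.30×10^6, f = 0.01301, h_f = 10.5 m ≈ 10.4 m ✓

Q ≈ 0.288 m³/s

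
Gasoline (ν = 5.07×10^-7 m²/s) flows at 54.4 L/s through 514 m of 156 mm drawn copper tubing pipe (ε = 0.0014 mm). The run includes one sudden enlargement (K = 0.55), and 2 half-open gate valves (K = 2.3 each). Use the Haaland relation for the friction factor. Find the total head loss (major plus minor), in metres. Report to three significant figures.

V = 4Q/(πD²) = 2.846 m/s; V²/2g = 0.4129 m
Re = 8.76×10^5, ε/D = 8.97×10^-6 → f = 0.01200 (Haaland)
Major: h_f = f(L/D)·V²/2g = 0.01200·3295·0.4129 = 16.32 m
Minor: ΣK = 5.15; h_m = ΣK·V²/2g = 2.126 m
Total H_L = 16.32 + 2.126 = 18.44 m

H_L ≈ 18.4 m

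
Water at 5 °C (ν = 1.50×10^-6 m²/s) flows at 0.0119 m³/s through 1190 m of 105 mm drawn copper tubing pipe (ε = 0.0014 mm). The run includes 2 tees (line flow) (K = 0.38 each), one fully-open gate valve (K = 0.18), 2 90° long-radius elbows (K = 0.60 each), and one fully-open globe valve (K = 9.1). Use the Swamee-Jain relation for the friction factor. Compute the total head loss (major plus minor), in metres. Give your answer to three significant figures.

H_L ≈ 20.8 m

V = 4Q/(πD²) = 1.374 m/s; V²/2g = 0.09626 m
Re = 9.62×10^4, ε/D = 1.33×10^-5 → f = 0.01809 (Swamee-Jain)
Major: h_f = f(L/D)·V²/2g = 0.01809·11333·0.09626 = 19.73 m
Minor: ΣK = 11.2; h_m = ΣK·V²/2g = 1.082 m
Total H_L = 19.73 + 1.082 = 20.82 m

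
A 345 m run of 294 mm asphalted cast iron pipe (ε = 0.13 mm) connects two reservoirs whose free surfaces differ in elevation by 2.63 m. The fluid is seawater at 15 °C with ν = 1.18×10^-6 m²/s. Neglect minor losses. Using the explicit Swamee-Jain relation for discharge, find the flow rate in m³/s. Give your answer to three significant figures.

Swamee-Jain (Type II): Q = -0.965·√(gD⁵h_f/L)·ln[ε/(3.7D) + √(3.17ν²L/(gD³h_f))]
√(gD⁵h_f/L) = √(9.81·0.294⁵·2.63/345) = 0.01282
ε/(3.7D) = 1.20×10^-4; √(3.17ν²L/(gD³h_f)) = 4.82×10^-5
Q = -0.965·0.01282·ln(1.677×10^-4) = 0.1075 m³/s
Check: V = 1.58 m/s, Re = 3.95×10^5, f = 0.01765, h_f = 2.65 m ≈ 2.63 m ✓

Q ≈ 0.108 m³/s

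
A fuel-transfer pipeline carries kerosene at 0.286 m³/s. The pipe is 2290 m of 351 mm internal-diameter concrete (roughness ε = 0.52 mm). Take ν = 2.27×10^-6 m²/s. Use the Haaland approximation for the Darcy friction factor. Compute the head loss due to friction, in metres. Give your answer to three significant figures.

V = 4Q/(πD²) = 4·0.286/(π·0.351²) = 2.956 m/s
Re = VD/ν = 2.956·0.351/2.27×10^-6 = 4.57×10^5 → turbulent
ε/D = 0.52/351 = 0.00148
Haaland: f = 0.02213
h_f = f(L/D)V²/(2g) = 0.02213·(2290/0.351)·2.956²/(2·9.81) = 64.30 m

h_f ≈ 64.3 m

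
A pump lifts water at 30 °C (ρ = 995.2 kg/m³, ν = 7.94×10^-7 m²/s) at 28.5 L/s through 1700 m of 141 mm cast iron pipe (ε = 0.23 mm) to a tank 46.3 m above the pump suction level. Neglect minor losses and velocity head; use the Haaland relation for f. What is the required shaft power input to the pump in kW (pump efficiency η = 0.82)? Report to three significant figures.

P_shaft ≈ 31.6 kW

V = 4Q/(πD²) = 1.825 m/s; Re = 3.24×10^5; ε/D = 0.00163; f = 0.02281
h_f = f(L/D)V²/2g = 46.70 m
Total head H = z + h_f = 46.3 + 46.70 = 93.00 m
P_hyd = ρgQH = 995.2·9.81·0.0285·93.00 = 25.88 kW
P_shaft = P_hyd/η = 25.88/0.82 = 31.56 kW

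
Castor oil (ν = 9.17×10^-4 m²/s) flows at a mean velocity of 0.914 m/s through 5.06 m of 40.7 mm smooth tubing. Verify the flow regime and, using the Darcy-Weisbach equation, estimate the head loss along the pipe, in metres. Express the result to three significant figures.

Re = VD/ν = 0.914·0.04070/9.17×10^-4 = 40.6 → laminar (Re < 2300)
f = 64/Re = 1.578
h_f = f(L/D)V²/(2g) = 1.578·(5.06/0.04070)·0.914²/(2·9.81) = 8.351 m

h_f ≈ 8.35 m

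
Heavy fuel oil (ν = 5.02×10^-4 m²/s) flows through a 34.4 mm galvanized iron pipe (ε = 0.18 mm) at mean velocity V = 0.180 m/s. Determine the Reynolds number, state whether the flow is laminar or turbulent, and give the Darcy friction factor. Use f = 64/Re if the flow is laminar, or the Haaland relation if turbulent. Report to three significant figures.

Re ≈ 12.3; laminar; f = 64/Re ≈ 5.19

Re = VD/ν = 0.1800·0.0344/5.02×10^-4 = 12.3
Re < 2300 → laminar → f = 64/Re = 5.189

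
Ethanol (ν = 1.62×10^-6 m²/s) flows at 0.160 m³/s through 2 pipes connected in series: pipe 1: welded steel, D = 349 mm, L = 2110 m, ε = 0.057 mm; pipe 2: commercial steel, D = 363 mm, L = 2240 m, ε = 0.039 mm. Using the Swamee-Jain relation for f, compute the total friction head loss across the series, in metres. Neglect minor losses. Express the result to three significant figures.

H ≈ 24.9 m

Pipe 1: V = 1.673 m/s, Re = 3.60×10^5, ε/D = 1.63×10^-4, f = 0.01567, h_1 = f(L/D)V²/2g = 13.51 m
Pipe 2: V = 1.546 m/s, Re = 3.46×10^5, ε/D = 1.07×10^-4, f = 0.01521, h_2 = f(L/D)V²/2g = 11.44 m
Series → Q common, losses add: H = Σh = 24.95 m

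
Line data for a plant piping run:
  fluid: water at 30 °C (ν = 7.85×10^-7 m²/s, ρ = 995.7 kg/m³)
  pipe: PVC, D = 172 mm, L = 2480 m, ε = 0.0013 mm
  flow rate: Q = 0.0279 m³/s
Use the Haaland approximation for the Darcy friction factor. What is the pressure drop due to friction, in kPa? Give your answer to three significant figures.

V = 4Q/(πD²) = 4·0.0279/(π·0.172²) = 1.201 m/s
Re = VD/ν = 1.201·0.172/7.85×10^-7 = 2.63×10^5 → turbulent
ε/D = 0.0013/172 = 7.56×10^-6
Haaland: f = 0.01476
h_f = f(L/D)V²/(2g) = 0.01476·(2480/0.172)·1.201²/(2·9.81) = 15.64 m
Δp = ρg·h_f = 995.7·9.81·15.64 = 152.7 kPa

Δp ≈ 153 kPa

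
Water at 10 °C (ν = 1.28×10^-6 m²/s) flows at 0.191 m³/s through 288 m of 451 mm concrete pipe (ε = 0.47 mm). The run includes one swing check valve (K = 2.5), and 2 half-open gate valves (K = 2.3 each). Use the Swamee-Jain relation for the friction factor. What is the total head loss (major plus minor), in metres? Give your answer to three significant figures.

H_L ≈ 1.48 m

V = 4Q/(πD²) = 1.196 m/s; V²/2g = 0.07286 m
Re = 4.21×10^5, ε/D = 0.00104 → f = 0.02065 (Swamee-Jain)
Major: h_f = f(L/D)·V²/2g = 0.02065·638.6·0.07286 = 0.9607 m
Minor: ΣK = 7.10; h_m = ΣK·V²/2g = 0.5173 m
Total H_L = 0.9607 + 0.5173 = 1.478 m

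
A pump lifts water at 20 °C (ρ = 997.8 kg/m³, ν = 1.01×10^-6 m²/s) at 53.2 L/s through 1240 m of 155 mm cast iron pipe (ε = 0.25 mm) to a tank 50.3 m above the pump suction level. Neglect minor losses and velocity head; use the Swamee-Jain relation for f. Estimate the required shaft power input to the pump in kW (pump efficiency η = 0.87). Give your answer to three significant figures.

P_shaft ≈ 74.3 kW

V = 4Q/(πD²) = 2.819 m/s; Re = 4.33×10^5; ε/D = 0.00161; f = 0.02275
h_f = f(L/D)V²/2g = 73.75 m
Total head H = z + h_f = 50.3 + 73.75 = 124.0 m
P_hyd = ρgQH = 997.8·9.81·0.0532·124.0 = 64.60 kW
P_shaft = P_hyd/η = 64.60/0.87 = 74.25 kW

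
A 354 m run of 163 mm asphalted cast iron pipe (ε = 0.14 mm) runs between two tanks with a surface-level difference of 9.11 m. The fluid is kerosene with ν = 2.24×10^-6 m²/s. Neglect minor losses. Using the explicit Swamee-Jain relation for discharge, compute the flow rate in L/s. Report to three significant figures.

Swamee-Jain (Type II): Q = -0.965·√(gD⁵h_f/L)·ln[ε/(3.7D) + √(3.17ν²L/(gD³h_f))]
√(gD⁵h_f/L) = √(9.81·0.163⁵·9.11/354) = 0.005390
ε/(3.7D) = 2.32×10^-4; √(3.17ν²L/(gD³h_f)) = 1.21×10^-4
Q = -0.965·0.005390·ln(3.527×10^-4) = 0.04135 m³/s
Check: V = 1.98 m/s, Re = 1.44×10^5, f = 0.02112, h_f = 9.18 m ≈ 9.11 m ✓

Q ≈ 41.3 L/s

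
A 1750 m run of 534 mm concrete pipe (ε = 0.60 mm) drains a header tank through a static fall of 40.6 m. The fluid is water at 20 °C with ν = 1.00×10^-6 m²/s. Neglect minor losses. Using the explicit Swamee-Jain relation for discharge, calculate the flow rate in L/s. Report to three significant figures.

Q ≈ 774 L/s

Swamee-Jain (Type II): Q = -0.965·√(gD⁵h_f/L)·ln[ε/(3.7D) + √(3.17ν²L/(gD³h_f))]
√(gD⁵h_f/L) = √(9.81·0.534⁵·40.6/1750) = 0.09941
ε/(3.7D) = 3.04×10^-4; √(3.17ν²L/(gD³h_f)) = 9.56×10^-6
Q = -0.965·0.09941·ln(3.132×10^-4) = 0.7740 m³/s
Check: V = 3.46 m/s, Re = 1.85×10^6, f = 0.02042, h_f = 40.7 m ≈ 40.6 m ✓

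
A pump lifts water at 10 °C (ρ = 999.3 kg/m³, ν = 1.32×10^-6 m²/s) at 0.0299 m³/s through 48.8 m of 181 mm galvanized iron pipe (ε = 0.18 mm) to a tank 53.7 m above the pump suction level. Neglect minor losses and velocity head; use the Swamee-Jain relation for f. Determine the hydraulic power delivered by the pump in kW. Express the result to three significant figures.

P_hyd ≈ 15.9 kW

V = 4Q/(πD²) = 1.162 m/s; Re = 1.59×10^5; ε/D = 9.94×10^-4; f = 0.02149
h_f = f(L/D)V²/2g = 0.3987 m
Total head H = z + h_f = 53.7 + 0.3987 = 54.10 m
P_hyd = ρgQH = 999.3·9.81·0.0299·54.10 = 15.86 kW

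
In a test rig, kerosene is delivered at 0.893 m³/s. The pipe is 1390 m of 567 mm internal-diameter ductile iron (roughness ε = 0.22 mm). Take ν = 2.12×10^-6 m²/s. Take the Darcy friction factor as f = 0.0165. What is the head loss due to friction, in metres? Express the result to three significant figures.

h_f ≈ 25.8 m

V = 4Q/(πD²) = 4·0.893/(π·0.567²) = 3.537 m/s
h_f = f(L/D)V²/(2g) = 0.01650·(1390/0.567)·3.537²/(2·9.81) = 25.79 m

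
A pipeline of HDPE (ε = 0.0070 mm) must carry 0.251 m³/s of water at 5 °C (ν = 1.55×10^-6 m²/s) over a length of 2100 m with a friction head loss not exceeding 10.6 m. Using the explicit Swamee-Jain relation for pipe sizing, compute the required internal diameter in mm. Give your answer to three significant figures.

Swamee-Jain (Type III): D = 0.66·[ε^1.25·(LQ²/(gh_f))^4.75 + ν·Q^9.4·(L/(gh_f))^5.2]^0.04
LQ²/(gh_f) = 1.272; L/(gh_f) = 20.20
Term 1 = ε^1.25·(…)^4.75 = 1.13×10^-6; Term 2 = ν·Q^9.4·(…)^5.2 = 2.16×10^-5
D = 0.66·(1.13×10^-6 + 2.16×10^-5)^0.04 = 0.4303 m = 430 mm
Check: V = 1.73 m/s, Re = 4.79×10^5, f = 0.01344, h_f = 9.96 m ≈ 10.6 m ✓

D ≈ 430 mm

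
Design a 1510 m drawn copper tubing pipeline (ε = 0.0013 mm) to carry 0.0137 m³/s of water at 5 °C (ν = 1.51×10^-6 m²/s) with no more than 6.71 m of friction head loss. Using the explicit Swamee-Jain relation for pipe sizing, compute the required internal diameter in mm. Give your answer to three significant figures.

Swamee-Jain (Type III): D = 0.66·[ε^1.25·(LQ²/(gh_f))^4.75 + ν·Q^9.4·(L/(gh_f))^5.2]^0.04
LQ²/(gh_f) = 0.004306; L/(gh_f) = 22.94
Term 1 = ε^1.25·(…)^4.75 = 2.54×10^-19; Term 2 = ν·Q^9.4·(…)^5.2 = 5.49×10^-17
D = 0.66·(2.54×10^-19 + 5.49×10^-17)^0.04 = 0.1476 m = 148 mm
Check: V = 0.800 m/s, Re = 7.82×10^4, f = 0.01886, h_f = 6.30 m ≈ 6.71 m ✓

D ≈ 148 mm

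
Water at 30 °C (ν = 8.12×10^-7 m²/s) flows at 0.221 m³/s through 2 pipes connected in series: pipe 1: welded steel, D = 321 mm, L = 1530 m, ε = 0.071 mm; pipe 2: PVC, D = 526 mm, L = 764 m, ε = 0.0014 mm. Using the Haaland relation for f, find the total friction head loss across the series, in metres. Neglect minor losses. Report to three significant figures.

H ≈ 27.7 m

Pipe 1: V = 2.731 m/s, Re = 1.08×10^6, ε/D = 2.21×10^-4, f = 0.01478, h_1 = f(L/D)V²/2g = 26.77 m
Pipe 2: V = 1.017 m/s, Re = 6.59×10^5, ε/D = 2.66×10^-6, f = 0.01248, h_2 = f(L/D)V²/2g = 0.9554 m
Series → Q common, losses add: H = Σh = 27.73 m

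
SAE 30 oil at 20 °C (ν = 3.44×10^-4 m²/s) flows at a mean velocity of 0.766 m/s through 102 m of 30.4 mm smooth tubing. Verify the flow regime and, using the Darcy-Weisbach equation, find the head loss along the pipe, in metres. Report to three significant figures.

h_f ≈ 94.9 m

Re = VD/ν = 0.766·0.03040/3.44×10^-4 = 67.7 → laminar (Re < 2300)
f = 64/Re = 0.9454
h_f = f(L/D)V²/(2g) = 0.9454·(102/0.03040)·0.766²/(2·9.81) = 94.87 m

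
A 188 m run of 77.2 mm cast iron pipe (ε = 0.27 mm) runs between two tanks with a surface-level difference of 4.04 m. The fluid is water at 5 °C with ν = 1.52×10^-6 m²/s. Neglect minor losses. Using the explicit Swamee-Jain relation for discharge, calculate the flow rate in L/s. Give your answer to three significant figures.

Swamee-Jain (Type II): Q = -0.965·√(gD⁵h_f/L)·ln[ε/(3.7D) + √(3.17ν²L/(gD³h_f))]
√(gD⁵h_f/L) = √(9.81·0.0772⁵·4.04/188) = 7.603×10^-4
ε/(3.7D) = 9.45×10^-4; √(3.17ν²L/(gD³h_f)) = 2.75×10^-4
Q = -0.965·7.603×10^-4·ln(0.001220) = 0.004922 m³/s
Check: V = 1.05 m/s, Re = 5.34×10^4, f = 0.02977, h_f = 4.09 m ≈ 4.04 m ✓

Q ≈ 4.92 L/s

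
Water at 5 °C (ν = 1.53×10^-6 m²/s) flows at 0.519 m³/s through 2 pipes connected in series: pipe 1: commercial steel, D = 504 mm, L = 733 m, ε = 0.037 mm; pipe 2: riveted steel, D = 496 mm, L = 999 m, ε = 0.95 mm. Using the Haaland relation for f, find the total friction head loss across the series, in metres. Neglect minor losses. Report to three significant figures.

H ≈ 23.9 m

Pipe 1: V = 2.601 m/s, Re = 8.57×10^5, ε/D = 7.34×10^-5, f = 0.01311, h_1 = f(L/D)V²/2g = 6.579 m
Pipe 2: V = 2.686 m/s, Re = 8.71×10^5, ε/D = 0.00192, f = 0.02339, h_2 = f(L/D)V²/2g = 17.33 m
Series → Q common, losses add: H = Σh = 23.90 m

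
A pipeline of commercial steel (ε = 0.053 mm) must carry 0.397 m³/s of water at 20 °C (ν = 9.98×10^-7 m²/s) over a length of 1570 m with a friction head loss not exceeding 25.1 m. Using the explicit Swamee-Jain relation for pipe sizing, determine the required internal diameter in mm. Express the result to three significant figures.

Swamee-Jain (Type III): D = 0.66·[ε^1.25·(LQ²/(gh_f))^4.75 + ν·Q^9.4·(L/(gh_f))^5.2]^0.04
LQ²/(gh_f) = 1.005; L/(gh_f) = 6.376
Term 1 = ε^1.25·(…)^4.75 = 4.63×10^-6; Term 2 = ν·Q^9.4·(…)^5.2 = 2.58×10^-6
D = 0.66·(4.63×10^-6 + 2.58×10^-6)^0.04 = 0.4110 m = 411 mm
Check: V = 2.99 m/s, Re = 1.23×10^6, f = 0.01372, h_f = 23.9 m ≈ 25.1 m ✓

D ≈ 411 mm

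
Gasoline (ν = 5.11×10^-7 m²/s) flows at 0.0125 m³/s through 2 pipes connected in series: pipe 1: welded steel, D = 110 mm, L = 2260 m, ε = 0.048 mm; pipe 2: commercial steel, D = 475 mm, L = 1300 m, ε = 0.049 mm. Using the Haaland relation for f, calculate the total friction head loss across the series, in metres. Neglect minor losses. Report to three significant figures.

Pipe 1: V = 1.315 m/s, Re = 2.83×10^5, ε/D = 4.36×10^-4, f = 0.01777, h_1 = f(L/D)V²/2g = 32.19 m
Pipe 2: V = 0.07054 m/s, Re = 6.56×10^4, ε/D = 1.03×10^-4, f = 0.01985, h_2 = f(L/D)V²/2g = 0.01378 m
Series → Q common, losses add: H = Σh = 32.21 m

H ≈ 32.2 m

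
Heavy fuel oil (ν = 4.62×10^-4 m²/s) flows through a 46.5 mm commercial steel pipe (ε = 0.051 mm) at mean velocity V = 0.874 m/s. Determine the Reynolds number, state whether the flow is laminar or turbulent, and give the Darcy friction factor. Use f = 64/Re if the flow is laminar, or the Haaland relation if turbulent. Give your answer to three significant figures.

Re ≈ 88.0; laminar; f = 64/Re ≈ 0.728

Re = VD/ν = 0.8740·0.0465/4.62×10^-4 = 88.0
Re < 2300 → laminar → f = 64/Re = 0.7275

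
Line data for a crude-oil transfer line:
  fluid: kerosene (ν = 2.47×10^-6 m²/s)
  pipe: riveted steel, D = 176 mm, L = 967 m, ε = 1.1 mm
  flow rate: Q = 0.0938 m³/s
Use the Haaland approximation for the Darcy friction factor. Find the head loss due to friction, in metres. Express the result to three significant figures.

V = 4Q/(πD²) = 4·0.0938/(π·0.176²) = 3.856 m/s
Re = VD/ν = 3.856·0.176/2.47×10^-6 = 2.75×10^5 → turbulent
ε/D = 1.1/176 = 0.00625
Haaland: f = 0.03287
h_f = f(L/D)V²/(2g) = 0.03287·(967/0.176)·3.856²/(2·9.81) = 136.8 m

h_f ≈ 137 m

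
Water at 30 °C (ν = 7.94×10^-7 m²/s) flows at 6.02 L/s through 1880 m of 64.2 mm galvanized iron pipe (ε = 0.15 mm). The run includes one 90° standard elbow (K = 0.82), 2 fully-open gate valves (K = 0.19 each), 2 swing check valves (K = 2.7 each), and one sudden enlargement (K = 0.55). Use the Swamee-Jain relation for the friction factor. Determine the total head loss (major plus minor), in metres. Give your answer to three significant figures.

V = 4Q/(πD²) = 1.860 m/s; V²/2g = 0.1763 m
Re = 1.50×10^5, ε/D = 0.00234 → f = 0.02567 (Swamee-Jain)
Major: h_f = f(L/D)·V²/2g = 0.02567·29283·0.1763 = 132.5 m
Minor: ΣK = 7.15; h_m = ΣK·V²/2g = 1.260 m
Total H_L = 132.5 + 1.260 = 133.8 m

H_L ≈ 134 m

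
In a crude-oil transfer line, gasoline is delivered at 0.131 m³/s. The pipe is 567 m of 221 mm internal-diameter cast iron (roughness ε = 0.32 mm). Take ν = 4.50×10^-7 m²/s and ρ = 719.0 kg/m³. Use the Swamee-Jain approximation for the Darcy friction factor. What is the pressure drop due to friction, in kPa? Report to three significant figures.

V = 4Q/(πD²) = 4·0.131/(π·0.221²) = 3.415 m/s
Re = VD/ν = 3.415·0.221/4.50×10^-7 = 1.68×10^6 → turbulent
ε/D = 0.32/221 = 0.00145
Swamee-Jain: f = 0.02173
h_f = f(L/D)V²/(2g) = 0.02173·(567/0.221)·3.415²/(2·9.81) = 33.14 m
Δp = ρg·h_f = 719.0·9.81·33.14 = 233.8 kPa

Δp ≈ 234 kPa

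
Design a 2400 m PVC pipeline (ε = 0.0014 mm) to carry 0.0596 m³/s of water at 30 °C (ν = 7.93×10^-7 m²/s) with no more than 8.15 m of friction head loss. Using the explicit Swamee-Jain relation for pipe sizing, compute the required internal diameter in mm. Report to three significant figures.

Swamee-Jain (Type III): D = 0.66·[ε^1.25·(LQ²/(gh_f))^4.75 + ν·Q^9.4·(L/(gh_f))^5.2]^0.04
LQ²/(gh_f) = 0.1066; L/(gh_f) = 30.02
Term 1 = ε^1.25·(…)^4.75 = 1.16×10^-12; Term 2 = ν·Q^9.4·(…)^5.2 = 1.17×10^-10
D = 0.66·(1.16×10^-12 + 1.17×10^-10)^0.04 = 0.2645 m = 265 mm
Check: V = 1.08 m/s, Re = 3.62×10^5, f = 0.01395, h_f = 7.59 m ≈ 8.15 m ✓

D ≈ 265 mm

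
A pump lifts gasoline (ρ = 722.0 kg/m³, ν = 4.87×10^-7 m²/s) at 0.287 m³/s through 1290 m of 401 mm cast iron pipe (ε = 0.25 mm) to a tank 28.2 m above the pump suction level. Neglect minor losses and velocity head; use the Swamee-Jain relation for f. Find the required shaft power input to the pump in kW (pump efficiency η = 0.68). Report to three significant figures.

P_shaft ≈ 130 kW

V = 4Q/(πD²) = 2.272 m/s; Re = 1.87×10^6; ε/D = 6.23×10^-4; f = 0.01786
h_f = f(L/D)V²/2g = 15.12 m
Total head H = z + h_f = 28.2 + 15.12 = 43.32 m
P_hyd = ρgQH = 722.0·9.81·0.287·43.32 = 88.07 kW
P_shaft = P_hyd/η = 88.07/0.68 = 129.5 kW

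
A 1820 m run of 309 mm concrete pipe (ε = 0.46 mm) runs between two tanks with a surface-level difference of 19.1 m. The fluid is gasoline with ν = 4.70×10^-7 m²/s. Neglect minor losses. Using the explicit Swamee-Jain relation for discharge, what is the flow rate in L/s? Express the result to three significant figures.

Q ≈ 128 L/s

Swamee-Jain (Type II): Q = -0.965·√(gD⁵h_f/L)·ln[ε/(3.7D) + √(3.17ν²L/(gD³h_f))]
√(gD⁵h_f/L) = √(9.81·0.309⁵·19.1/1820) = 0.01703
ε/(3.7D) = 4.02×10^-4; √(3.17ν²L/(gD³h_f)) = 1.52×10^-5
Q = -0.965·0.01703·ln(4.175×10^-4) = 0.1279 m³/s
Check: V = 1.71 m/s, Re = 1.12×10^6, f = 0.02196, h_f = 19.2 m ≈ 19.1 m ✓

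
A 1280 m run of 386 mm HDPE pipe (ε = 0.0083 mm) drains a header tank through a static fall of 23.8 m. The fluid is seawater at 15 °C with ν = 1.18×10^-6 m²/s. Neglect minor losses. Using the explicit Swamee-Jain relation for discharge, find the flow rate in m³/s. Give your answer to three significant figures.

Swamee-Jain (Type II): Q = -0.965·√(gD⁵h_f/L)·ln[ε/(3.7D) + √(3.17ν²L/(gD³h_f))]
√(gD⁵h_f/L) = √(9.81·0.386⁵·23.8/1280) = 0.03954
ε/(3.7D) = 5.81×10^-6; √(3.17ν²L/(gD³h_f)) = 2.05×10^-5
Q = -0.965·0.03954·ln(2.632×10^-5) = 0.4023 m³/s
Check: V = 3.44 m/s, Re = 1.12×10^6, f = 0.01192, h_f = 23.8 m ≈ 23.8 m ✓

Q ≈ 0.402 m³/s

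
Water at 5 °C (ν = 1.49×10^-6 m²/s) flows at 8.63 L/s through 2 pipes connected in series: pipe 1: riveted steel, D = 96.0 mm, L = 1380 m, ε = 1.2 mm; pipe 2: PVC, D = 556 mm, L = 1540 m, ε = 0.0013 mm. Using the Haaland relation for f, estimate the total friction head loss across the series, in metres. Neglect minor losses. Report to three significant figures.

H ≈ 43.4 m

Pipe 1: V = 1.192 m/s, Re = 7.68×10^4, ε/D = 0.0125, f = 0.04165, h_1 = f(L/D)V²/2g = 43.38 m
Pipe 2: V = 0.03554 m/s, Re = 1.33×10^4, ε/D = 2.34×10^-6, f = 0.02862, h_2 = f(L/D)V²/2g = 0.005105 m
Series → Q common, losses add: H = Σh = 43.39 m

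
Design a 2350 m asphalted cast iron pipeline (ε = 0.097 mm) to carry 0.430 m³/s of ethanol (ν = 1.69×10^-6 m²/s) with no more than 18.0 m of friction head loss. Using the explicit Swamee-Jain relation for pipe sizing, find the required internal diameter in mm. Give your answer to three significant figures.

Swamee-Jain (Type III): D = 0.66·[ε^1.25·(LQ²/(gh_f))^4.75 + ν·Q^9.4·(L/(gh_f))^5.2]^0.04
LQ²/(gh_f) = 2.461; L/(gh_f) = 13.31
Term 1 = ε^1.25·(…)^4.75 = 6.93×10^-4; Term 2 = ν·Q^9.4·(…)^5.2 = 4.25×10^-4
D = 0.66·(6.93×10^-4 + 4.25×10^-4)^0.04 = 0.5029 m = 503 mm
Check: V = 2.16 m/s, Re = 6.44×10^5, f = 0.01513, h_f = 16.9 m ≈ 18.0 m ✓

D ≈ 503 mm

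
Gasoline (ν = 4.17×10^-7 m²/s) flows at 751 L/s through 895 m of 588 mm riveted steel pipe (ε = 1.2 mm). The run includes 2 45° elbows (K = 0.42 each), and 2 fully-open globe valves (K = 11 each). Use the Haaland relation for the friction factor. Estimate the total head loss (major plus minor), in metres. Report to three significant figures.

H_L ≈ 22.9 m

V = 4Q/(πD²) = 2.766 m/s; V²/2g = 0.3898 m
Re = 3.90×10^6, ε/D = 0.00204 → f = 0.02364 (Haaland)
Major: h_f = f(L/D)·V²/2g = 0.02364·1522·0.3898 = 14.02 m
Minor: ΣK = 22.8; h_m = ΣK·V²/2g = 8.904 m
Total H_L = 14.02 + 8.904 = 22.93 m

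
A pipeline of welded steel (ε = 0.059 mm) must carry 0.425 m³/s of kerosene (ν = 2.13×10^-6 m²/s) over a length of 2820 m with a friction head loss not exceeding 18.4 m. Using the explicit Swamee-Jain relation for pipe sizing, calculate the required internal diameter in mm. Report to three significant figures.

Swamee-Jain (Type III): D = 0.66·[ε^1.25·(LQ²/(gh_f))^4.75 + ν·Q^9.4·(L/(gh_f))^5.2]^0.04
LQ²/(gh_f) = 2.822; L/(gh_f) = 15.62
Term 1 = ε^1.25·(…)^4.75 = 7.14×10^-4; Term 2 = ν·Q^9.4·(…)^5.2 = 0.00110
D = 0.66·(7.14×10^-4 + 0.00110)^0.04 = 0.5128 m = 513 mm
Check: V = 2.06 m/s, Re = 4.95×10^5, f = 0.01466, h_f = 17.4 m ≈ 18.4 m ✓

D ≈ 513 mm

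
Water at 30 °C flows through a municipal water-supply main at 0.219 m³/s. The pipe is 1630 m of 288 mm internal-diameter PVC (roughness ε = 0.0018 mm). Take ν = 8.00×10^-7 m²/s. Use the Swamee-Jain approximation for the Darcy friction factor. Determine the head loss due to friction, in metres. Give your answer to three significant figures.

V = 4Q/(πD²) = 4·0.219/(π·0.288²) = 3.362 m/s
Re = VD/ν = 3.362·0.288/8.00×10^-7 = 1.21×10^6 → turbulent
ε/D = 0.0018/288 = 6.25×10^-6
Swamee-Jain: f = 0.01142
h_f = f(L/D)V²/(2g) = 0.01142·(1630/0.288)·3.362²/(2·9.81) = 37.23 m

h_f ≈ 37.2 m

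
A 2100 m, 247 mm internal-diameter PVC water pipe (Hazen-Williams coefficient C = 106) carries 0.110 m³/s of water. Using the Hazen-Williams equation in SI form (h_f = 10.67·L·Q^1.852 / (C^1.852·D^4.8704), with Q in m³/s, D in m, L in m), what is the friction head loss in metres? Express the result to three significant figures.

h_f ≈ 60.5 m

h_f = 10.67·2100·0.110^1.852 / (106^1.852·0.247^4.8704) = 60.53 m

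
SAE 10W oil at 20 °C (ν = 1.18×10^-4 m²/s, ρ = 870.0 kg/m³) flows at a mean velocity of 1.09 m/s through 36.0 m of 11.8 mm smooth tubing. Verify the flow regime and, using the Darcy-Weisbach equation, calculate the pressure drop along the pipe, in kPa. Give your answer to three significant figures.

Δp ≈ 926 kPa

Re = VD/ν = 1.09·0.01180/1.18×10^-4 = 109 → laminar (Re < 2300)
f = 64/Re = 0.5872
h_f = f(L/D)V²/(2g) = 0.5872·(36.0/0.01180)·1.09²/(2·9.81) = 108.5 m
Δp = ρg·h_f = 870.0·9.81·108.5 = 925.8 kPa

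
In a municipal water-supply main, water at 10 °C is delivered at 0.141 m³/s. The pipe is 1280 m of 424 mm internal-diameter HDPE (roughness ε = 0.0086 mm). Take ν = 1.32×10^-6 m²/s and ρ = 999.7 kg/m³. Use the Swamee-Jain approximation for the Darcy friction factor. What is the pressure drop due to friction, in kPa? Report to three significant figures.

Δp ≈ 21.7 kPa

V = 4Q/(πD²) = 4·0.141/(π·0.424²) = 0.9986 m/s
Re = VD/ν = 0.9986·0.424/1.32×10^-6 = 3.21×10^5 → turbulent
ε/D = 0.0086/424 = 2.03×10^-5
Swamee-Jain: f = 0.01444
h_f = f(L/D)V²/(2g) = 0.01444·(1280/0.424)·0.9986²/(2·9.81) = 2.216 m
Δp = ρg·h_f = 999.7·9.81·2.216 = 21.73 kPa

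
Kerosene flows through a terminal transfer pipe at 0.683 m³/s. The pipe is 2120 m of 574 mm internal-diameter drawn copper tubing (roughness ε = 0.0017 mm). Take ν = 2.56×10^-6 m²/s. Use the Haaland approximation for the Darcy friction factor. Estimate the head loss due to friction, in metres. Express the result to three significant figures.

h_f ≈ 16.7 m

V = 4Q/(πD²) = 4·0.683/(π·0.574²) = 2.639 m/s
Re = VD/ν = 2.639·0.574/2.56×10^-6 = 5.92×10^5 → turbulent
ε/D = 0.0017/574 = 2.96×10^-6
Haaland: f = 0.01271
h_f = f(L/D)V²/(2g) = 0.01271·(2120/0.574)·2.639²/(2·9.81) = 16.67 m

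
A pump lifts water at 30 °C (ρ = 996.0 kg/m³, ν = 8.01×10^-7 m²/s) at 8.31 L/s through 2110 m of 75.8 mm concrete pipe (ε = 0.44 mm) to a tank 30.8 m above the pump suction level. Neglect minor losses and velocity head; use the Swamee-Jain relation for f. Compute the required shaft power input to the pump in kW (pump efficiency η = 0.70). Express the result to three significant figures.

V = 4Q/(πD²) = 1.842 m/s; Re = 1.74×10^5; ε/D = 0.00580; f = 0.03247
h_f = f(L/D)V²/2g = 156.2 m
Total head H = z + h_f = 30.8 + 156.2 = 187.0 m
P_hyd = ρgQH = 996.0·9.81·0.00831·187.0 = 15.18 kW
P_shaft = P_hyd/η = 15.18/0.70 = 21.69 kW

P_shaft ≈ 21.7 kW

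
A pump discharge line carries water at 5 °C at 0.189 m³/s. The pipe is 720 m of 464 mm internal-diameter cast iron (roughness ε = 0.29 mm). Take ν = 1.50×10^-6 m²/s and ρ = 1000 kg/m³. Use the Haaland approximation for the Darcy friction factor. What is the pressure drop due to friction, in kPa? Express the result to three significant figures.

V = 4Q/(πD²) = 4·0.189/(π·0.464²) = 1.118 m/s
Re = VD/ν = 1.118·0.464/1.50×10^-6 = 3.46×10^5 → turbulent
ε/D = 0.29/464 = 6.25×10^-4
Haaland: f = 0.01862
h_f = f(L/D)V²/(2g) = 0.01862·(720/0.464)·1.118²/(2·9.81) = 1.840 m
Δp = ρg·h_f = 1000·9.81·1.840 = 18.05 kPa

Δp ≈ 18.1 kPa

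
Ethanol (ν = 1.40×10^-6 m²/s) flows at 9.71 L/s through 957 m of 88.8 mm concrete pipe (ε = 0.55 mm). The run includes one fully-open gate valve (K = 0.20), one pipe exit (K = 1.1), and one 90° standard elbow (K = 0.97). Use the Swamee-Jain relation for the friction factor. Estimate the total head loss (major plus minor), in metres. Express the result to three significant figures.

V = 4Q/(πD²) = 1.568 m/s; V²/2g = 0.1253 m
Re = 9.94×10^4, ε/D = 0.00619 → f = 0.03351 (Swamee-Jain)
Major: h_f = f(L/D)·V²/2g = 0.03351·10777·0.1253 = 45.25 m
Minor: ΣK = 2.27; h_m = ΣK·V²/2g = 0.2844 m
Total H_L = 45.25 + 0.2844 = 45.53 m

H_L ≈ 45.5 m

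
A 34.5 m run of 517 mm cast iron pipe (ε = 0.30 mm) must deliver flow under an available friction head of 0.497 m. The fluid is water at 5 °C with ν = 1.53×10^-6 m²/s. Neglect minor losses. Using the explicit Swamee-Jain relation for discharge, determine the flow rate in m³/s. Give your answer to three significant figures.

Q ≈ 0.603 m³/s

Swamee-Jain (Type II): Q = -0.965·√(gD⁵h_f/L)·ln[ε/(3.7D) + √(3.17ν²L/(gD³h_f))]
√(gD⁵h_f/L) = √(9.81·0.517⁵·0.497/34.5) = 0.07225
ε/(3.7D) = 1.57×10^-4; √(3.17ν²L/(gD³h_f)) = 1.95×10^-5
Q = -0.965·0.07225·ln(1.763×10^-4) = 0.6026 m³/s
Check: V = 2.87 m/s, Re = 9.70×10^5, f = 0.01784, h_f = 0.500 m ≈ 0.497 m ✓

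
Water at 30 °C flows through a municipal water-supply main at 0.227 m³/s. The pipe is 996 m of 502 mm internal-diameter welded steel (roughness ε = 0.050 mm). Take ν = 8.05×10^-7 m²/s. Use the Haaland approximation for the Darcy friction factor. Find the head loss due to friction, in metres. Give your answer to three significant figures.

h_f ≈ 1.83 m

V = 4Q/(πD²) = 4·0.227/(π·0.502²) = 1.147 m/s
Re = VD/ν = 1.147·0.502/8.05×10^-7 = 7.15×10^5 → turbulent
ε/D = 0.050/502 = 9.96×10^-5
Haaland: f = 0.01372
h_f = f(L/D)V²/(2g) = 0.01372·(996/0.502)·1.147²/(2·9.81) = 1.826 m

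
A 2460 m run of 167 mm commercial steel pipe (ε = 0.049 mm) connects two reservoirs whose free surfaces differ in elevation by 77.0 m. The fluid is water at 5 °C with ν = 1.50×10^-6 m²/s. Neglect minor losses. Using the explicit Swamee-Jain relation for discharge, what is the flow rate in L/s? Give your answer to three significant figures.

Swamee-Jain (Type II): Q = -0.965·√(gD⁵h_f/L)·ln[ε/(3.7D) + √(3.17ν²L/(gD³h_f))]
√(gD⁵h_f/L) = √(9.81·0.167⁵·77.0/2460) = 0.006315
ε/(3.7D) = 7.93×10^-5; √(3.17ν²L/(gD³h_f)) = 7.06×10^-5
Q = -0.965·0.006315·ln(1.499×10^-4) = 0.05366 m³/s
Check: V = 2.45 m/s, Re = 2.73×10^5, f = 0.01717, h_f = 77.4 m ≈ 77.0 m ✓

Q ≈ 53.7 L/s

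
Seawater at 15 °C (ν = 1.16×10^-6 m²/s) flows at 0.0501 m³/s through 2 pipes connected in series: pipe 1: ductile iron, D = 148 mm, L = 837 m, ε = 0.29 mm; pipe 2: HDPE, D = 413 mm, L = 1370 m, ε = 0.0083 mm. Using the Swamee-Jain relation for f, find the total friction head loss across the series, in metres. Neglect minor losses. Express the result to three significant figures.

Pipe 1: V = 2.912 m/s, Re = 3.72×10^5, ε/D = 0.00196, f = 0.02392, h_1 = f(L/D)V²/2g = 58.48 m
Pipe 2: V = 0.3740 m/s, Re = 1.33×10^5, ε/D = 2.01×10^-5, f = 0.01699, h_2 = f(L/D)V²/2g = 0.4016 m
Series → Q common, losses add: H = Σh = 58.89 m

H ≈ 58.9 m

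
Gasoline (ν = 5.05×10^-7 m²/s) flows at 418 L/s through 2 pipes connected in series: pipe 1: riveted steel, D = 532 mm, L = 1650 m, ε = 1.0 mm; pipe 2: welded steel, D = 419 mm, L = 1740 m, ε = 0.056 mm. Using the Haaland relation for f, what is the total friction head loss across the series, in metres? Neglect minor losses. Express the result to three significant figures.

H ≈ 38.6 m

Pipe 1: V = 1.880 m/s, Re = 1.98×10^6, ε/D = 0.00188, f = 0.02317, h_1 = f(L/D)V²/2g = 12.95 m
Pipe 2: V = 3.032 m/s, Re = 2.52×10^6, ε/D = 1.34×10^-4, f = 0.01318, h_2 = f(L/D)V²/2g = 25.63 m
Series → Q common, losses add: H = Σh = 38.59 m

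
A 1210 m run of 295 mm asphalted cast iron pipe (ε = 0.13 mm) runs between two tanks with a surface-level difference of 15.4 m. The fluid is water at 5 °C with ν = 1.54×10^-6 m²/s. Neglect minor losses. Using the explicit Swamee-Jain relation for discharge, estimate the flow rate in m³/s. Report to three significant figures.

Swamee-Jain (Type II): Q = -0.965·√(gD⁵h_f/L)·ln[ε/(3.7D) + √(3.17ν²L/(gD³h_f))]
√(gD⁵h_f/L) = √(9.81·0.295⁵·15.4/1210) = 0.01670
ε/(3.7D) = 1.19×10^-4; √(3.17ν²L/(gD³h_f)) = 4.84×10^-5
Q = -0.965·0.01670·ln(1.675×10^-4) = 0.1401 m³/s
Check: V = 2.05 m/s, Re = 3.93×10^5, f = 0.01764, h_f = 15.5 m ≈ 15.4 m ✓

Q ≈ 0.140 m³/s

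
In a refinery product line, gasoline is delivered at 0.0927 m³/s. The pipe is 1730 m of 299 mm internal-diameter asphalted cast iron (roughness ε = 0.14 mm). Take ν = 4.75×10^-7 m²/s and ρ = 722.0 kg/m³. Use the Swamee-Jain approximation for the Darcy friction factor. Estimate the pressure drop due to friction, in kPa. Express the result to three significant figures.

V = 4Q/(πD²) = 4·0.0927/(π·0.299²) = 1.320 m/s
Re = VD/ν = 1.320·0.299/4.75×10^-7 = 8.31×10^5 → turbulent
ε/D = 0.14/299 = 4.68×10^-4
Swamee-Jain: f = 0.01719
h_f = f(L/D)V²/(2g) = 0.01719·(1730/0.299)·1.320²/(2·9.81) = 8.835 m
Δp = ρg·h_f = 722.0·9.81·8.835 = 62.58 kPa

Δp ≈ 62.6 kPa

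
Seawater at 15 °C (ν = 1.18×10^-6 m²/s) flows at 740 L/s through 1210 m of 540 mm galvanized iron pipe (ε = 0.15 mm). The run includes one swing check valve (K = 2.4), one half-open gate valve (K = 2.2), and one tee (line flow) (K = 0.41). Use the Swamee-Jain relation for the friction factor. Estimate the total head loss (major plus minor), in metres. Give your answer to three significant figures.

H_L ≈ 20.9 m

V = 4Q/(πD²) = 3.231 m/s; V²/2g = 0.5321 m
Re = 1.48×10^6, ε/D = 2.78×10^-4 → f = 0.01532 (Swamee-Jain)
Major: h_f = f(L/D)·V²/2g = 0.01532·2241·0.5321 = 18.26 m
Minor: ΣK = 5.01; h_m = ΣK·V²/2g = 2.666 m
Total H_L = 18.26 + 2.666 = 20.93 m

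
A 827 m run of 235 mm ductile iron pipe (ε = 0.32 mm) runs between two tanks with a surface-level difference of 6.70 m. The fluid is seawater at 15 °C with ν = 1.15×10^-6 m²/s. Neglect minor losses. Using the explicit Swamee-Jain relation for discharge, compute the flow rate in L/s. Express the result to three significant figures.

Swamee-Jain (Type II): Q = -0.965·√(gD⁵h_f/L)·ln[ε/(3.7D) + √(3.17ν²L/(gD³h_f))]
√(gD⁵h_f/L) = √(9.81·0.235⁵·6.70/827) = 0.007547
ε/(3.7D) = 3.68×10^-4; √(3.17ν²L/(gD³h_f)) = 6.38×10^-5
Q = -0.965·0.007547·ln(4.318×10^-4) = 0.05643 m³/s
Check: V = 1.30 m/s, Re = 2.66×10^5, f = 0.02223, h_f = 6.75 m ≈ 6.70 m ✓

Q ≈ 56.4 L/s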